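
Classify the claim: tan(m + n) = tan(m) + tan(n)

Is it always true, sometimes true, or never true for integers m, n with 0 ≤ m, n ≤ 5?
It holds at (m, n) = (0, 3) (both sides equal tan(3) ≈ -0.1425), but fails at (m, n) = (1, 4) (LHS = tan(5) ≈ -3.381, RHS = tan(4) + tan(1) ≈ 2.715).

Answer: Sometimes true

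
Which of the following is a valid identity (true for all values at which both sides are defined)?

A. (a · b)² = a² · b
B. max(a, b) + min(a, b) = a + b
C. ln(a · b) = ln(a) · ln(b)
A: fails at (1, 5) — LHS = 25, RHS = 5.
B: holds — e.g. at (3, 3), both sides equal 6.
C: fails at (5, 5) — LHS = ln(25) ≈ 3.219, RHS = ln(5)² ≈ 2.59.

Answer: B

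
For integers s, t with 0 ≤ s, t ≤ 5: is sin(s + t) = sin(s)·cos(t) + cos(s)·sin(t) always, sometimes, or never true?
Always true

The identity holds for every pair in the range. For instance at (s, t) = (4, 4): both sides equal sin(8) ≈ 0.9894.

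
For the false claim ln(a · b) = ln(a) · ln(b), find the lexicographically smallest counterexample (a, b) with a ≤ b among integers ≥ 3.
(a, b) = (3, 3)

Substituting (3, 3) into the claim:
LHS = ln(3 · 3) = ln(9) ≈ 2.197
RHS = ln(3) · ln(3) = ln(3)² ≈ 1.207

Since LHS ≠ RHS, this pair disproves the claim, and no lexicographically smaller pair (a ≤ b, integers ≥ 3) does.

For instance (8, 10) is also a counterexample (LHS = ln(80) ≈ 4.382, RHS = ln(8)·ln(10) ≈ 4.788), but it's lexicographically larger.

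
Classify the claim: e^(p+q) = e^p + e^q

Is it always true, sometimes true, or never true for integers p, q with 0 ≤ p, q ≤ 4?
The claim fails for every pair in the range. For instance at (p, q) = (2, 0): LHS = e^2 ≈ 7.389, RHS = 1 + e^2 ≈ 8.389.

Answer: Never true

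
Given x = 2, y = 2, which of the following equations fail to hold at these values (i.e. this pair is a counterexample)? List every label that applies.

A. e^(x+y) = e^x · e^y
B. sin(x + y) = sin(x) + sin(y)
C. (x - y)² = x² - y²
B

Evaluating each claim at the given values:
A. LHS = e^4 ≈ 54.6, RHS = e^4 ≈ 54.6 → holds here (LHS = RHS)
B. LHS = sin(4) ≈ -0.7568, RHS = 2·sin(2) ≈ 1.819 → fails here (LHS ≠ RHS)
C. LHS = 0, RHS = 0 → holds here (LHS = RHS)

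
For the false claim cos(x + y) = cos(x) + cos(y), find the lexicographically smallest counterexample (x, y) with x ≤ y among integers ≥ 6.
Substituting (6, 6) into the claim:
LHS = cos(6 + 6) = cos(12) ≈ 0.8439
RHS = cos(6) + cos(6) = 2·cos(6) ≈ 1.92

Since LHS ≠ RHS, this pair disproves the claim, and no lexicographically smaller pair (x ≤ y, integers ≥ 6) does.

For instance (8, 10) is also a counterexample (LHS = cos(18) ≈ 0.6603, RHS = cos(10) + cos(8) ≈ -0.9846), but it's lexicographically larger.

Answer: (x, y) = (6, 6)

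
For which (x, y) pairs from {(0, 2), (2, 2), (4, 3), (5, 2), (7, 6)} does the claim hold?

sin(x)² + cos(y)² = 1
(2, 2)

Testing each pair:
(0, 2): LHS = cos(2)² ≈ 0.1732, RHS = 1 → fails
(2, 2): LHS = cos(2)² + sin(2)² = 1, RHS = 1 → holds
(4, 3): LHS = sin(4)² + cos(3)² ≈ 1.553, RHS = 1 → fails
(5, 2): LHS = cos(2)² + sin(5)² ≈ 1.093, RHS = 1 → fails
(7, 6): LHS = sin(7)² + cos(6)² ≈ 1.354, RHS = 1 → fails

1 of 5 pairs satisfies the claim.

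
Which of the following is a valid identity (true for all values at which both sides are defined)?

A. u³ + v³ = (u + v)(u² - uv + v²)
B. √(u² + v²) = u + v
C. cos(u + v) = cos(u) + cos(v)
A

A: holds — e.g. at (2, 2), both sides equal 16.
B: fails at (1, 3) — LHS = √(10) ≈ 3.162, RHS = 4.
C: fails at (2, 5) — LHS = cos(7) ≈ 0.7539, RHS = cos(2) + cos(5) ≈ -0.1325.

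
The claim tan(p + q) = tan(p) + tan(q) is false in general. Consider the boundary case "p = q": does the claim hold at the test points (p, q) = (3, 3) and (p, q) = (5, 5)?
At (3, 3): LHS = tan(6) ≈ -0.291 ≠ RHS = 2·tan(3) ≈ -0.2851
At (5, 5): LHS = tan(10) ≈ 0.6484 ≠ RHS = 2·tan(5) ≈ -6.761

Answer: No, fails at both test points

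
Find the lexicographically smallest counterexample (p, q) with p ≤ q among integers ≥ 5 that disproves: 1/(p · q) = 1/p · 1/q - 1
Substituting (5, 5) into the claim:
LHS = 1/(5 · 5) = 1/25
RHS = 1/5 · 1/5 - 1 = -24/25

Since LHS ≠ RHS, this pair disproves the claim, and no lexicographically smaller pair (p ≤ q, integers ≥ 5) does.

For instance (8, 11) is also a counterexample (LHS = 1/88, RHS = -87/88), but it's lexicographically larger.

Answer: (p, q) = (5, 5)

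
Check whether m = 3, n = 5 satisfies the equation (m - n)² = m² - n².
Fails

Substituting m = 3, n = 5:

LHS = (3 - 5)² = 4
RHS = 3² - 5² = -16

LHS ≠ RHS, so the equation does not hold at this point.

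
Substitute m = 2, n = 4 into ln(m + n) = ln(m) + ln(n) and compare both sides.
LHS = ln(2 + 4) = ln(6) ≈ 1.792
RHS = ln(2) + ln(4) ≈ 2.079

LHS ≠ RHS (they differ by about 0.2877), so the equation does not hold here.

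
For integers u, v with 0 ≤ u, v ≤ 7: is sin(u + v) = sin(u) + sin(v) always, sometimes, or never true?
It holds at (u, v) = (0, 1) (both sides equal sin(1) ≈ 0.8415), but fails at (u, v) = (7, 7) (LHS = sin(14) ≈ 0.9906, RHS = 2·sin(7) ≈ 1.314).

Answer: Sometimes true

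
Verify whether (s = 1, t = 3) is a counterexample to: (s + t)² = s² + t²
Substituting s = 1, t = 3:
LHS = (1 + 3)² = 16
RHS = 1² + 3² = 10

Since LHS ≠ RHS, this pair disproves the claim.

Answer: Yes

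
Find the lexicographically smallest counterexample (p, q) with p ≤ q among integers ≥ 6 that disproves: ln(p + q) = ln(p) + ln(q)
Substituting (6, 6) into the claim:
LHS = ln(6 + 6) = ln(12) ≈ 2.485
RHS = ln(6) + ln(6) = 2·ln(6) ≈ 3.584

Since LHS ≠ RHS, this pair disproves the claim, and no lexicographically smaller pair (p ≤ q, integers ≥ 6) does.

For instance (6, 8) is also a counterexample (LHS = ln(14) ≈ 2.639, RHS = ln(6) + ln(8) ≈ 3.871), but it's lexicographically larger.

Answer: (p, q) = (6, 6)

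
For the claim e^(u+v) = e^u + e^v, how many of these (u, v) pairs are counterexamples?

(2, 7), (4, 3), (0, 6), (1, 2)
Testing each pair:
(2, 7): LHS = e^9 ≈ 8103, RHS = e^2 + e^7 ≈ 1104 → counterexample
(4, 3): LHS = e^7 ≈ 1097, RHS = e^3 + e^4 ≈ 74.68 → counterexample
(0, 6): LHS = e^6 ≈ 403.4, RHS = 1 + e^6 ≈ 404.4 → counterexample
(1, 2): LHS = e^3 ≈ 20.09, RHS = e + e^2 ≈ 10.11 → counterexample

That makes 4 counterexamples.

Answer: 4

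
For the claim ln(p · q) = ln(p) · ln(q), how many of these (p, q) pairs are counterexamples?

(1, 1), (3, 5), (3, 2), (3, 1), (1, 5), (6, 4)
5

Testing each pair:
(1, 1): LHS = 0, RHS = 0 → satisfies claim
(3, 5): LHS = ln(15) ≈ 2.708, RHS = ln(3)·ln(5) ≈ 1.768 → counterexample
(3, 2): LHS = ln(6) ≈ 1.792, RHS = ln(2)·ln(3) ≈ 0.7615 → counterexample
(3, 1): LHS = ln(3) ≈ 1.099, RHS = 0 → counterexample
(1, 5): LHS = ln(5) ≈ 1.609, RHS = 0 → counterexample
(6, 4): LHS = ln(24) ≈ 3.178, RHS = ln(4)·ln(6) ≈ 2.484 → counterexample

That makes 5 counterexamples.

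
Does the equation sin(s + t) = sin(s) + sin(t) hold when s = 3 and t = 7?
Substituting s = 3, t = 7:

LHS = sin(3 + 7) = sin(10) ≈ -0.544
RHS = sin(3) + sin(7) ≈ 0.7981

LHS ≠ RHS, so the equation does not hold at this point.

Answer: Fails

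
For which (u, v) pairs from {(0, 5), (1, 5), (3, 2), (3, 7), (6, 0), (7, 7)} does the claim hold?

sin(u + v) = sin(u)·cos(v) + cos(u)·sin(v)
Testing each pair:
(0, 5): LHS = sin(5) ≈ -0.9589, RHS = sin(5) ≈ -0.9589 → holds
(1, 5): LHS = sin(6) ≈ -0.2794, RHS = sin(5)·cos(1) + sin(1)·cos(5) ≈ -0.2794 → holds
(3, 2): LHS = sin(5) ≈ -0.9589, RHS = sin(2)·cos(3) + sin(3)·cos(2) ≈ -0.9589 → holds
(3, 7): LHS = sin(10) ≈ -0.544, RHS = sin(7)·cos(3) + sin(3)·cos(7) ≈ -0.544 → holds
(6, 0): LHS = sin(6) ≈ -0.2794, RHS = sin(6) ≈ -0.2794 → holds
(7, 7): LHS = sin(14) ≈ 0.9906, RHS = 2·sin(7)·cos(7) ≈ 0.9906 → holds

Every pair satisfies the claim.

Answer: All pairs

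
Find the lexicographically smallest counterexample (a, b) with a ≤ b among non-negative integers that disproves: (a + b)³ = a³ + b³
(a, b) = (1, 1)

At (0, 1): both sides equal 1, so it holds there.
At (0, 4): both sides equal 64, so it holds there.

Substituting (1, 1) into the claim:
LHS = (1 + 1)³ = 8
RHS = 1³ + 1³ = 2

Since LHS ≠ RHS, this pair disproves the claim, and no lexicographically smaller pair (a ≤ b, non-negative integers) does.

For instance (2, 3) is also a counterexample (LHS = 125, RHS = 35), but it's lexicographically larger.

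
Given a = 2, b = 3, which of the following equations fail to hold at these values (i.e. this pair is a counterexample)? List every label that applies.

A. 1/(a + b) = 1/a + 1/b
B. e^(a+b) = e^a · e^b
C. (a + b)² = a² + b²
A, C

Evaluating each claim at the given values:
A. LHS = 1/5, RHS = 5/6 → fails here (LHS ≠ RHS)
B. LHS = e^5 ≈ 148.4, RHS = e^5 ≈ 148.4 → holds here (LHS = RHS)
C. LHS = 25, RHS = 13 → fails here (LHS ≠ RHS)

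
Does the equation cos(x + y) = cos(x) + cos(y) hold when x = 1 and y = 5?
Substituting x = 1, y = 5:

LHS = cos(1 + 5) = cos(6) ≈ 0.9602
RHS = cos(1) + cos(5) ≈ 0.824

LHS ≠ RHS, so the equation does not hold at this point.

Answer: Fails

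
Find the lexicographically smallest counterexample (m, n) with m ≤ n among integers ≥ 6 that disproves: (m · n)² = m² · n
Substituting (6, 6) into the claim:
LHS = (6 · 6)² = 1296
RHS = 6² · 6 = 216

Since LHS ≠ RHS, this pair disproves the claim, and no lexicographically smaller pair (m ≤ n, integers ≥ 6) does.

For instance (11, 12) is also a counterexample (LHS = 17424, RHS = 1452), but it's lexicographically larger.

Answer: (m, n) = (6, 6)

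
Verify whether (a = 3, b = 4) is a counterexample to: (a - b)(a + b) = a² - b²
Substituting a = 3, b = 4:
LHS = (3 - 4)(3 + 4) = -7
RHS = 3² - 4² = -7

The sides agree, so this pair does not disprove the claim.

Answer: No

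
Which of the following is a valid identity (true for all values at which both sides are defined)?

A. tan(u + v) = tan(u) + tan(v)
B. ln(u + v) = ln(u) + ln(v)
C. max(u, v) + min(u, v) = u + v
A: fails at (3, 4) — LHS = tan(7) ≈ 0.8714, RHS = tan(3) + tan(4) ≈ 1.015.
B: fails at (2, 5) — LHS = ln(7) ≈ 1.946, RHS = ln(2) + ln(5) ≈ 2.303.
C: holds — e.g. at (3, 5), both sides equal 8.

Answer: C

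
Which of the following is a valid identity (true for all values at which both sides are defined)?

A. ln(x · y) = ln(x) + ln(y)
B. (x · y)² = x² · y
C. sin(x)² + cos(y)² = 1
A: holds — e.g. at (3, 4), both sides equal ln(12) ≈ 2.485.
B: fails at (2, 3) — LHS = 36, RHS = 12.
C: fails at (3, 4) — LHS = sin(3)² + cos(4)² ≈ 0.4472, RHS = 1.

Answer: A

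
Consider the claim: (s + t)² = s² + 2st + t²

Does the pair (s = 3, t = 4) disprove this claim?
No

Substituting s = 3, t = 4:
LHS = (3 + 4)² = 49
RHS = 3² + 2·3·4 + 4² = 49

The sides agree, so this pair does not disprove the claim.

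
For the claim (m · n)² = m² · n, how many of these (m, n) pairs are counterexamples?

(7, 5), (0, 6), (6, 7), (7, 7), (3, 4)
4

Testing each pair:
(7, 5): LHS = 1225, RHS = 245 → counterexample
(0, 6): LHS = 0, RHS = 0 → satisfies claim
(6, 7): LHS = 1764, RHS = 252 → counterexample
(7, 7): LHS = 2401, RHS = 343 → counterexample
(3, 4): LHS = 144, RHS = 36 → counterexample

That makes 4 counterexamples.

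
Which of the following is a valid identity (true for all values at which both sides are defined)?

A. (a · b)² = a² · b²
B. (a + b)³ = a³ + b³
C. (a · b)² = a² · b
A

A: holds — e.g. at (1, 5), both sides equal 25.
B: fails at (1, 3) — LHS = 64, RHS = 28.
C: fails at (4, 4) — LHS = 256, RHS = 64.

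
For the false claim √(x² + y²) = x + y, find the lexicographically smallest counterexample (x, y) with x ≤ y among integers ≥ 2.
Substituting (2, 2) into the claim:
LHS = √(2² + 2²) = 2·√(2) ≈ 2.828
RHS = 2 + 2 = 4

Since LHS ≠ RHS, this pair disproves the claim, and no lexicographically smaller pair (x ≤ y, integers ≥ 2) does.

For instance (6, 6) is also a counterexample (LHS = 6·√(2) ≈ 8.485, RHS = 12), but it's lexicographically larger.

Answer: (x, y) = (2, 2)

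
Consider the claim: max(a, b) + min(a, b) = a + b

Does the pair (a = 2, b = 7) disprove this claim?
No

Substituting a = 2, b = 7:
LHS = max(2, 7) + min(2, 7) = 9
RHS = 2 + 7 = 9

The sides agree, so this pair does not disprove the claim.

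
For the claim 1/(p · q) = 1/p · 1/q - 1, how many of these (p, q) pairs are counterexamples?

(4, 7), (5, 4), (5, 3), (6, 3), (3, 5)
5

Testing each pair:
(4, 7): LHS = 1/28, RHS = -27/28 → counterexample
(5, 4): LHS = 1/20, RHS = -19/20 → counterexample
(5, 3): LHS = 1/15, RHS = -14/15 → counterexample
(6, 3): LHS = 1/18, RHS = -17/18 → counterexample
(3, 5): LHS = 1/15, RHS = -14/15 → counterexample

That makes 5 counterexamples.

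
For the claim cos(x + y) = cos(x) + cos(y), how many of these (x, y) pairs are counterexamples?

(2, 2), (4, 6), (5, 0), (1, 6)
4

Testing each pair:
(2, 2): LHS = cos(4) ≈ -0.6536, RHS = 2·cos(2) ≈ -0.8323 → counterexample
(4, 6): LHS = cos(10) ≈ -0.8391, RHS = cos(4) + cos(6) ≈ 0.3065 → counterexample
(5, 0): LHS = cos(5) ≈ 0.2837, RHS = cos(5) + 1 ≈ 1.284 → counterexample
(1, 6): LHS = cos(7) ≈ 0.7539, RHS = cos(1) + cos(6) ≈ 1.5 → counterexample

That makes 4 counterexamples.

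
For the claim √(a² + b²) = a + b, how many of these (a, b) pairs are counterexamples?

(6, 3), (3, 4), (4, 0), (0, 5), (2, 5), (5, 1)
4

Testing each pair:
(6, 3): LHS = 3·√(5) ≈ 6.708, RHS = 9 → counterexample
(3, 4): LHS = 5, RHS = 7 → counterexample
(4, 0): LHS = 4, RHS = 4 → satisfies claim
(0, 5): LHS = 5, RHS = 5 → satisfies claim
(2, 5): LHS = √(29) ≈ 5.385, RHS = 7 → counterexample
(5, 1): LHS = √(26) ≈ 5.099, RHS = 6 → counterexample

That makes 4 counterexamples.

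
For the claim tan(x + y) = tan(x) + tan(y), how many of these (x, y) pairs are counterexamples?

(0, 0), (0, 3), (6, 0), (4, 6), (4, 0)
Testing each pair:
(0, 0): LHS = 0, RHS = 0 → satisfies claim
(0, 3): LHS = tan(3) ≈ -0.1425, RHS = tan(3) ≈ -0.1425 → satisfies claim
(6, 0): LHS = tan(6) ≈ -0.291, RHS = tan(6) ≈ -0.291 → satisfies claim
(4, 6): LHS = tan(10) ≈ 0.6484, RHS = tan(6) + tan(4) ≈ 0.8668 → counterexample
(4, 0): LHS = tan(4) ≈ 1.158, RHS = tan(4) ≈ 1.158 → satisfies claim

That makes 1 counterexample.

Answer: 1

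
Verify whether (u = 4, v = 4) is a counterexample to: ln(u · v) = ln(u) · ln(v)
Yes

Substituting u = 4, v = 4:
LHS = ln(4 · 4) = ln(16) ≈ 2.773
RHS = ln(4) · ln(4) = ln(4)² ≈ 1.922

Since LHS ≠ RHS, this pair disproves the claim.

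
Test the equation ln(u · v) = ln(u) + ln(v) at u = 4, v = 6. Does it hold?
Holds

Substituting u = 4, v = 6:

LHS = ln(4 · 6) = ln(24) ≈ 3.178
RHS = ln(4) + ln(6) ≈ 3.178

LHS = RHS, so the equation holds at this point.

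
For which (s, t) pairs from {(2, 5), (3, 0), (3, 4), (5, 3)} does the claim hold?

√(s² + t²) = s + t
Testing each pair:
(2, 5): LHS = √(29) ≈ 5.385, RHS = 7 → fails
(3, 0): LHS = 3, RHS = 3 → holds
(3, 4): LHS = 5, RHS = 7 → fails
(5, 3): LHS = √(34) ≈ 5.831, RHS = 8 → fails

1 of 4 pairs satisfies the claim.

Answer: (3, 0)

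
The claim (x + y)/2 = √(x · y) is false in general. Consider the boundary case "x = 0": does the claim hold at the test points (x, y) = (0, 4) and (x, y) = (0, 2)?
At (0, 4): LHS = 2 ≠ RHS = 0
At (0, 2): LHS = 1 ≠ RHS = 0

Answer: No, fails at both test points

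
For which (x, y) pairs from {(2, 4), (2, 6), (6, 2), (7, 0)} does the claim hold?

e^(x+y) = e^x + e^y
None

Testing each pair:
(2, 4): LHS = e^6 ≈ 403.4, RHS = e^2 + e^4 ≈ 61.99 → fails
(2, 6): LHS = e^8 ≈ 2981, RHS = e^2 + e^6 ≈ 410.8 → fails
(6, 2): LHS = e^8 ≈ 2981, RHS = e^2 + e^6 ≈ 410.8 → fails
(7, 0): LHS = e^7 ≈ 1097, RHS = 1 + e^7 ≈ 1098 → fails

No pair satisfies the claim.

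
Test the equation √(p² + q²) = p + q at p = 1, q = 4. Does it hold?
Fails

Substituting p = 1, q = 4:

LHS = √(1² + 4²) = √(17) ≈ 4.123
RHS = 1 + 4 = 5

LHS ≠ RHS, so the equation does not hold at this point.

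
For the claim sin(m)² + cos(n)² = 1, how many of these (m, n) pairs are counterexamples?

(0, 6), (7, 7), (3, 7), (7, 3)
Testing each pair:
(0, 6): LHS = cos(6)² ≈ 0.9219, RHS = 1 → counterexample
(7, 7): LHS = sin(7)² + cos(7)² = 1, RHS = 1 → satisfies claim
(3, 7): LHS = sin(3)² + cos(7)² ≈ 0.5883, RHS = 1 → counterexample
(7, 3): LHS = sin(7)² + cos(3)² ≈ 1.412, RHS = 1 → counterexample

That makes 3 counterexamples.

Answer: 3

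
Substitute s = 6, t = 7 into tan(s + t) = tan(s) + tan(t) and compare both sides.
LHS = tan(6 + 7) = tan(13) ≈ 0.463
RHS = tan(6) + tan(7) ≈ 0.5804

LHS ≠ RHS (they differ by about 0.1174), so the equation does not hold here.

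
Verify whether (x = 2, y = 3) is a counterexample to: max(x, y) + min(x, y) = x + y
No

Substituting x = 2, y = 3:
LHS = max(2, 3) + min(2, 3) = 5
RHS = 2 + 3 = 5

The sides agree, so this pair does not disprove the claim.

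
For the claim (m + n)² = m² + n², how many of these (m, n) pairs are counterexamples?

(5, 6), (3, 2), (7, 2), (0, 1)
Testing each pair:
(5, 6): LHS = 121, RHS = 61 → counterexample
(3, 2): LHS = 25, RHS = 13 → counterexample
(7, 2): LHS = 81, RHS = 53 → counterexample
(0, 1): LHS = 1, RHS = 1 → satisfies claim

That makes 3 counterexamples.

Answer: 3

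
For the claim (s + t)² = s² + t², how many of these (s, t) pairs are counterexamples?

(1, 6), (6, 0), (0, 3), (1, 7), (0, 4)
2

Testing each pair:
(1, 6): LHS = 49, RHS = 37 → counterexample
(6, 0): LHS = 36, RHS = 36 → satisfies claim
(0, 3): LHS = 9, RHS = 9 → satisfies claim
(1, 7): LHS = 64, RHS = 50 → counterexample
(0, 4): LHS = 16, RHS = 16 → satisfies claim

That makes 2 counterexamples.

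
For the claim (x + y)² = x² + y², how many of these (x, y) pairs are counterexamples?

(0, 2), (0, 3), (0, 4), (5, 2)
1

Testing each pair:
(0, 2): LHS = 4, RHS = 4 → satisfies claim
(0, 3): LHS = 9, RHS = 9 → satisfies claim
(0, 4): LHS = 16, RHS = 16 → satisfies claim
(5, 2): LHS = 49, RHS = 29 → counterexample

That makes 1 counterexample.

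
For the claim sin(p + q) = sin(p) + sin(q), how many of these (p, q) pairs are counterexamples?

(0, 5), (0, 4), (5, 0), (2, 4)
Testing each pair:
(0, 5): LHS = sin(5) ≈ -0.9589, RHS = sin(5) ≈ -0.9589 → satisfies claim
(0, 4): LHS = sin(4) ≈ -0.7568, RHS = sin(4) ≈ -0.7568 → satisfies claim
(5, 0): LHS = sin(5) ≈ -0.9589, RHS = sin(5) ≈ -0.9589 → satisfies claim
(2, 4): LHS = sin(6) ≈ -0.2794, RHS = sin(4) + sin(2) ≈ 0.1525 → counterexample

That makes 1 counterexample.

Answer: 1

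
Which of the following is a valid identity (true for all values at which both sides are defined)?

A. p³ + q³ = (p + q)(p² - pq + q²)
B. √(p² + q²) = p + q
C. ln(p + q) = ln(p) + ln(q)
A: holds — e.g. at (4, 4), both sides equal 128.
B: fails at (3, 3) — LHS = 3·√(2) ≈ 4.243, RHS = 6.
C: fails at (4, 4) — LHS = ln(8) ≈ 2.079, RHS = 2·ln(4) ≈ 2.773.

Answer: A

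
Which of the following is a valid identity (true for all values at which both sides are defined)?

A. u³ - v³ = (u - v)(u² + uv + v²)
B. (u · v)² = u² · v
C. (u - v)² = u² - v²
A

A: holds — e.g. at (3, 4), both sides equal -37.
B: fails at (3, 5) — LHS = 225, RHS = 45.
C: fails at (6, 7) — LHS = 1, RHS = -13.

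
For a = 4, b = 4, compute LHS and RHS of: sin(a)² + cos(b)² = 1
LHS = sin(4)² + cos(4)² = 1
RHS = 1

LHS = RHS: the two sides agree.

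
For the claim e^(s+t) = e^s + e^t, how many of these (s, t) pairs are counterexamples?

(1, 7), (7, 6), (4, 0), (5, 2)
4

Testing each pair:
(1, 7): LHS = e^8 ≈ 2981, RHS = e + e^7 ≈ 1099 → counterexample
(7, 6): LHS = e^13 ≈ 442413.4, RHS = e^6 + e^7 ≈ 1500 → counterexample
(4, 0): LHS = e^4 ≈ 54.6, RHS = 1 + e^4 ≈ 55.6 → counterexample
(5, 2): LHS = e^7 ≈ 1097, RHS = e^2 + e^5 ≈ 155.8 → counterexample

That makes 4 counterexamples.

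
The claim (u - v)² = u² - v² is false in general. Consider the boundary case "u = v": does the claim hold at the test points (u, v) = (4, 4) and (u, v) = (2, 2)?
At (4, 4): LHS = 0, RHS = 0 → equal
At (2, 2): LHS = 0, RHS = 0 → equal

So the claim does hold at both of these boundary points, even though it is not an identity.

Answer: Yes, holds at both test points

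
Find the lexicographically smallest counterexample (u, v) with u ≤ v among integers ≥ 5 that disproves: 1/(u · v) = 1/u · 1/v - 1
(u, v) = (5, 5)

Substituting (5, 5) into the claim:
LHS = 1/(5 · 5) = 1/25
RHS = 1/5 · 1/5 - 1 = -24/25

Since LHS ≠ RHS, this pair disproves the claim, and no lexicographically smaller pair (u ≤ v, integers ≥ 5) does.

For instance (7, 8) is also a counterexample (LHS = 1/56, RHS = -55/56), but it's lexicographically larger.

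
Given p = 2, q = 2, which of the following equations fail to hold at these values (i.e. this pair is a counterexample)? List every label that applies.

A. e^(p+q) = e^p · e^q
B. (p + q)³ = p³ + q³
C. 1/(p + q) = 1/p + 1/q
B, C

Evaluating each claim at the given values:
A. LHS = e^4 ≈ 54.6, RHS = e^4 ≈ 54.6 → holds here (LHS = RHS)
B. LHS = 64, RHS = 16 → fails here (LHS ≠ RHS)
C. LHS = 1/4, RHS = 1 → fails here (LHS ≠ RHS)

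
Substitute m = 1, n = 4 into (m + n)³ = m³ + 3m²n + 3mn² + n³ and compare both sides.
LHS = (1 + 4)³ = 125
RHS = 1³ + 3·1²·4 + 3·1·4² + 4³ = 125

LHS = RHS: the two sides agree.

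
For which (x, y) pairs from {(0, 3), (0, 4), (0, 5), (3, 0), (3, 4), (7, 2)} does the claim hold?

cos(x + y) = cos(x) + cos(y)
Testing each pair:
(0, 3): LHS = cos(3) ≈ -0.99, RHS = cos(3) + 1 ≈ 0.01001 → fails
(0, 4): LHS = cos(4) ≈ -0.6536, RHS = cos(4) + 1 ≈ 0.3464 → fails
(0, 5): LHS = cos(5) ≈ 0.2837, RHS = cos(5) + 1 ≈ 1.284 → fails
(3, 0): LHS = cos(3) ≈ -0.99, RHS = cos(3) + 1 ≈ 0.01001 → fails
(3, 4): LHS = cos(7) ≈ 0.7539, RHS = cos(3) + cos(4) ≈ -1.644 → fails
(7, 2): LHS = cos(9) ≈ -0.9111, RHS = cos(2) + cos(7) ≈ 0.3378 → fails

No pair satisfies the claim.

Answer: None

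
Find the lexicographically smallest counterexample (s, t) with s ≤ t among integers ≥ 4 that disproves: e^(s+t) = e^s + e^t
(s, t) = (4, 4)

Substituting (4, 4) into the claim:
LHS = e^(4+4) = e^8 ≈ 2981
RHS = e^4 + e^4 = 2·e^4 ≈ 109.2

Since LHS ≠ RHS, this pair disproves the claim, and no lexicographically smaller pair (s ≤ t, integers ≥ 4) does.

For instance (4, 10) is also a counterexample (LHS = e^14 ≈ 1202604.3, RHS = e^4 + e^10 ≈ 22081.1), but it's lexicographically larger.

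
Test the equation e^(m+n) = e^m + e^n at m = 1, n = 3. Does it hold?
Substituting m = 1, n = 3:

LHS = e^(1+3) = e^4 ≈ 54.6
RHS = e^1 + e^3 = e + e^3 ≈ 22.8

LHS ≠ RHS, so the equation does not hold at this point.

Answer: Fails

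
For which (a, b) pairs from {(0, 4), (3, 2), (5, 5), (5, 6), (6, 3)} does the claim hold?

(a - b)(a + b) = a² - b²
Testing each pair:
(0, 4): LHS = -16, RHS = -16 → holds
(3, 2): LHS = 5, RHS = 5 → holds
(5, 5): LHS = 0, RHS = 0 → holds
(5, 6): LHS = -11, RHS = -11 → holds
(6, 3): LHS = 27, RHS = 27 → holds

Every pair satisfies the claim.

Answer: All pairs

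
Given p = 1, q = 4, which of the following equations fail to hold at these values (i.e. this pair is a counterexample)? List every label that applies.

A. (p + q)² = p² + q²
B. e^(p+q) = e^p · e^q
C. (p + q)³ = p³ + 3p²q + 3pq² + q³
A

Evaluating each claim at the given values:
A. LHS = 25, RHS = 17 → fails here (LHS ≠ RHS)
B. LHS = e^5 ≈ 148.4, RHS = e^5 ≈ 148.4 → holds here (LHS = RHS)
C. LHS = 125, RHS = 125 → holds here (LHS = RHS)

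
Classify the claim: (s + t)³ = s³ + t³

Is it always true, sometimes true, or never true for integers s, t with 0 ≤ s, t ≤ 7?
Sometimes true

It holds at (s, t) = (0, 6) (both sides equal 216), but fails at (s, t) = (6, 4) (LHS = 1000, RHS = 280).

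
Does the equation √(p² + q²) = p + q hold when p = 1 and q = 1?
Fails

Substituting p = 1, q = 1:

LHS = √(1² + 1²) = √(2) ≈ 1.414
RHS = 1 + 1 = 2

LHS ≠ RHS, so the equation does not hold at this point.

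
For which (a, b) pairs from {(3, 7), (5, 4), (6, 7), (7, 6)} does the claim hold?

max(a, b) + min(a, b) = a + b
Testing each pair:
(3, 7): LHS = 10, RHS = 10 → holds
(5, 4): LHS = 9, RHS = 9 → holds
(6, 7): LHS = 13, RHS = 13 → holds
(7, 6): LHS = 13, RHS = 13 → holds

Every pair satisfies the claim.

Answer: All pairs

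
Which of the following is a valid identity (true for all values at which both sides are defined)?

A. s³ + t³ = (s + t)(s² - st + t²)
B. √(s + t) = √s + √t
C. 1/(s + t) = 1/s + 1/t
A

A: holds — e.g. at (1, 2), both sides equal 9.
B: fails at (2, 4) — LHS = √(6) ≈ 2.449, RHS = √(2) + 2 ≈ 3.414.
C: fails at (4, 6) — LHS = 1/10, RHS = 5/12.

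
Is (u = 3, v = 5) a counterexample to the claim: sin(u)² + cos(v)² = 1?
Substituting u = 3, v = 5:
LHS = sin(3)² + cos(5)² ≈ 0.1004
RHS = 1

Since LHS ≠ RHS, this pair disproves the claim.

Answer: Yes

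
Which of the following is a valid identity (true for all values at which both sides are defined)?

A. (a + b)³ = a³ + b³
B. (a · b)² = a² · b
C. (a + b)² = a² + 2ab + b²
A: fails at (4, 5) — LHS = 729, RHS = 189.
B: fails at (2, 5) — LHS = 100, RHS = 20.
C: holds — e.g. at (1, 2), both sides equal 9.

Answer: C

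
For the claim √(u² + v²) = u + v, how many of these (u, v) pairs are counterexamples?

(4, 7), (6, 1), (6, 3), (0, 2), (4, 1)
Testing each pair:
(4, 7): LHS = √(65) ≈ 8.062, RHS = 11 → counterexample
(6, 1): LHS = √(37) ≈ 6.083, RHS = 7 → counterexample
(6, 3): LHS = 3·√(5) ≈ 6.708, RHS = 9 → counterexample
(0, 2): LHS = 2, RHS = 2 → satisfies claim
(4, 1): LHS = √(17) ≈ 4.123, RHS = 5 → counterexample

That makes 4 counterexamples.

Answer: 4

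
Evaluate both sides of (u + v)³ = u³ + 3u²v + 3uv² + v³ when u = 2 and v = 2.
LHS = (2 + 2)³ = 64
RHS = 2³ + 3·2²·2 + 3·2·2² + 2³ = 64

LHS = RHS: the two sides agree.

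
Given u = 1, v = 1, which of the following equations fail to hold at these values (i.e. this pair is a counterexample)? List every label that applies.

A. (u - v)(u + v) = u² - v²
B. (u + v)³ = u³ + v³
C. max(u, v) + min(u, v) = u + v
B

Evaluating each claim at the given values:
A. LHS = 0, RHS = 0 → holds here (LHS = RHS)
B. LHS = 8, RHS = 2 → fails here (LHS ≠ RHS)
C. LHS = 2, RHS = 2 → holds here (LHS = RHS)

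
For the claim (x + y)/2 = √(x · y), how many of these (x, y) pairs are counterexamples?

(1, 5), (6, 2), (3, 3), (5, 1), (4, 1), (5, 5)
4

Testing each pair:
(1, 5): LHS = 3, RHS = √(5) ≈ 2.236 → counterexample
(6, 2): LHS = 4, RHS = 2·√(3) ≈ 3.464 → counterexample
(3, 3): LHS = 3, RHS = 3 → satisfies claim
(5, 1): LHS = 3, RHS = √(5) ≈ 2.236 → counterexample
(4, 1): LHS = 5/2, RHS = 2 → counterexample
(5, 5): LHS = 5, RHS = 5 → satisfies claim

That makes 4 counterexamples.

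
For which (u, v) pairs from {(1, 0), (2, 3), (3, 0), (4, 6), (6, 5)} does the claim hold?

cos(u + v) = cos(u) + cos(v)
None

Testing each pair:
(1, 0): LHS = cos(1) ≈ 0.5403, RHS = cos(1) + 1 ≈ 1.54 → fails
(2, 3): LHS = cos(5) ≈ 0.2837, RHS = cos(3) + cos(2) ≈ -1.406 → fails
(3, 0): LHS = cos(3) ≈ -0.99, RHS = cos(3) + 1 ≈ 0.01001 → fails
(4, 6): LHS = cos(10) ≈ -0.8391, RHS = cos(4) + cos(6) ≈ 0.3065 → fails
(6, 5): LHS = cos(11) ≈ 0.004426, RHS = cos(5) + cos(6) ≈ 1.244 → fails

No pair satisfies the claim.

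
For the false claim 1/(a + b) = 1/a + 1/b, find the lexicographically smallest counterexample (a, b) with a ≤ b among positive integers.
Substituting (1, 1) into the claim:
LHS = 1/(1 + 1) = 1/2
RHS = 1/1 + 1/1 = 2

Since LHS ≠ RHS, this pair disproves the claim, and no lexicographically smaller pair (a ≤ b, positive integers) does.

For instance (4, 5) is also a counterexample (LHS = 1/9, RHS = 9/20), but it's lexicographically larger.

Answer: (a, b) = (1, 1)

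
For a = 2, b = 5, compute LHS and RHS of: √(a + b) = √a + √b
LHS = √(2 + 5) = √(7) ≈ 2.646
RHS = √2 + √5 = √(2) + √(5) ≈ 3.65

LHS ≠ RHS (they differ by about 1.005), so the equation does not hold here.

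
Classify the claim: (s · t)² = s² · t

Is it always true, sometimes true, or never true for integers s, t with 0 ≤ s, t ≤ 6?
It holds at (s, t) = (5, 1) (both sides equal 25), but fails at (s, t) = (3, 3) (LHS = 81, RHS = 27).

Answer: Sometimes true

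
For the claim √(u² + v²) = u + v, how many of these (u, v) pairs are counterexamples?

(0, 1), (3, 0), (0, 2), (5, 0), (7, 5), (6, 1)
Testing each pair:
(0, 1): LHS = 1, RHS = 1 → satisfies claim
(3, 0): LHS = 3, RHS = 3 → satisfies claim
(0, 2): LHS = 2, RHS = 2 → satisfies claim
(5, 0): LHS = 5, RHS = 5 → satisfies claim
(7, 5): LHS = √(74) ≈ 8.602, RHS = 12 → counterexample
(6, 1): LHS = √(37) ≈ 6.083, RHS = 7 → counterexample

That makes 2 counterexamples.

Answer: 2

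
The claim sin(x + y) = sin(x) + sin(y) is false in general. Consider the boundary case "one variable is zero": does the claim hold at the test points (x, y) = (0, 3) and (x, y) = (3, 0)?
At (0, 3): LHS = sin(3) ≈ 0.1411, RHS = sin(3) ≈ 0.1411 → equal
At (3, 0): LHS = sin(3) ≈ 0.1411, RHS = sin(3) ≈ 0.1411 → equal

So the claim does hold at both of these boundary points, even though it is not an identity.

Answer: Yes, holds at both test points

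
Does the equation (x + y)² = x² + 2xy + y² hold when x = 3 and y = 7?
Holds

Substituting x = 3, y = 7:

LHS = (3 + 7)² = 100
RHS = 3² + 2·3·7 + 7² = 100

LHS = RHS, so the equation holds at this point.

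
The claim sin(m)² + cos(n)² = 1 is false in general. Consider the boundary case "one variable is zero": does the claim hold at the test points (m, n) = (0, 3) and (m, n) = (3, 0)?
No, fails at both test points

At (0, 3): LHS = cos(3)² ≈ 0.9801 ≠ RHS = 1
At (3, 0): LHS = sin(3)² + 1 ≈ 1.02 ≠ RHS = 1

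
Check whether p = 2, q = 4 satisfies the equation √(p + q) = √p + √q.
Substituting p = 2, q = 4:

LHS = √(2 + 4) = √(6) ≈ 2.449
RHS = √2 + √4 = √(2) + 2 ≈ 3.414

LHS ≠ RHS, so the equation does not hold at this point.

Answer: Fails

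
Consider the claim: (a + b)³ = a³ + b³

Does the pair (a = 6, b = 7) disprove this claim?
Substituting a = 6, b = 7:
LHS = (6 + 7)³ = 2197
RHS = 6³ + 7³ = 559

Since LHS ≠ RHS, this pair disproves the claim.

Answer: Yes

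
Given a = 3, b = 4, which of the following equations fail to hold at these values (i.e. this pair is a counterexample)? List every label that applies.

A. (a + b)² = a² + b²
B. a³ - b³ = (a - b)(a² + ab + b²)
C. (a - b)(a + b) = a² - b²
Evaluating each claim at the given values:
A. LHS = 49, RHS = 25 → fails here (LHS ≠ RHS)
B. LHS = -37, RHS = -37 → holds here (LHS = RHS)
C. LHS = -7, RHS = -7 → holds here (LHS = RHS)

Answer: A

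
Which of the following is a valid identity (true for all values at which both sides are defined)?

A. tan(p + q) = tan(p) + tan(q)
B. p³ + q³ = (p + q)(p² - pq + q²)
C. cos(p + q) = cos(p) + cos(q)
B

A: fails at (4, 5) — LHS = tan(9) ≈ -0.4523, RHS = tan(5) + tan(4) ≈ -2.223.
B: holds — e.g. at (2, 3), both sides equal 35.
C: fails at (2, 2) — LHS = cos(4) ≈ -0.6536, RHS = 2·cos(2) ≈ -0.8323.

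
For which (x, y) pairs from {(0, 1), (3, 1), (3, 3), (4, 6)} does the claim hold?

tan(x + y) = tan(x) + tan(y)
Testing each pair:
(0, 1): LHS = tan(1) ≈ 1.557, RHS = tan(1) ≈ 1.557 → holds
(3, 1): LHS = tan(4) ≈ 1.158, RHS = tan(3) + tan(1) ≈ 1.415 → fails
(3, 3): LHS = tan(6) ≈ -0.291, RHS = 2·tan(3) ≈ -0.2851 → fails
(4, 6): LHS = tan(10) ≈ 0.6484, RHS = tan(6) + tan(4) ≈ 0.8668 → fails

1 of 4 pairs satisfies the claim.

Answer: (0, 1)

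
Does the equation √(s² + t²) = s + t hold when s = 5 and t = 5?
Fails

Substituting s = 5, t = 5:

LHS = √(5² + 5²) = 5·√(2) ≈ 7.071
RHS = 5 + 5 = 10

LHS ≠ RHS, so the equation does not hold at this point.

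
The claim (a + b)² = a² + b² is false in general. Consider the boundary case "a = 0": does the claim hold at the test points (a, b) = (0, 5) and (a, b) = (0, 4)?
At (0, 5): LHS = 25, RHS = 25 → equal
At (0, 4): LHS = 16, RHS = 16 → equal

So the claim does hold at both of these boundary points, even though it is not an identity.

Answer: Yes, holds at both test points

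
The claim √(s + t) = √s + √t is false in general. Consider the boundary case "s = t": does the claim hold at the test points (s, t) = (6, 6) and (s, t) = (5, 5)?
At (6, 6): LHS = 2·√(3) ≈ 3.464 ≠ RHS = 2·√(6) ≈ 4.899
At (5, 5): LHS = √(10) ≈ 3.162 ≠ RHS = 2·√(5) ≈ 4.472

Answer: No, fails at both test points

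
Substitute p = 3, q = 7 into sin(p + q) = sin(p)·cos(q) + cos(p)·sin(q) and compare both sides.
LHS = sin(3 + 7) = sin(10) ≈ -0.544
RHS = sin(3)·cos(7) + cos(3)·sin(7) = sin(7)·cos(3) + sin(3)·cos(7) ≈ -0.544

LHS = RHS: the two sides agree.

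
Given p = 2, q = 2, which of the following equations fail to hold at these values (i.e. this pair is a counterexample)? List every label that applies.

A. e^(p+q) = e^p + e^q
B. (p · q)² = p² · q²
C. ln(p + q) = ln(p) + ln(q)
Evaluating each claim at the given values:
A. LHS = e^4 ≈ 54.6, RHS = 2·e^2 ≈ 14.78 → fails here (LHS ≠ RHS)
B. LHS = 16, RHS = 16 → holds here (LHS = RHS)
C. LHS = ln(4) ≈ 1.386, RHS = 2·ln(2) ≈ 1.386 → holds here (LHS = RHS)

Answer: A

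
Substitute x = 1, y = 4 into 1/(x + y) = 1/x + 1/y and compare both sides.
LHS = 1/(1 + 4) = 1/5
RHS = 1/1 + 1/4 = 5/4

LHS ≠ RHS, so the equation does not hold here.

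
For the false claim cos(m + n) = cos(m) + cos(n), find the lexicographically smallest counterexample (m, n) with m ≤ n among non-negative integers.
(m, n) = (0, 0)

Substituting (0, 0) into the claim:
LHS = cos(0 + 0) = 1
RHS = cos(0) + cos(0) = 2

Since LHS ≠ RHS, this pair disproves the claim, and no lexicographically smaller pair (m ≤ n, non-negative integers) does.

For instance (0, 3) is also a counterexample (LHS = cos(3) ≈ -0.99, RHS = cos(3) + 1 ≈ 0.01001), but it's lexicographically larger.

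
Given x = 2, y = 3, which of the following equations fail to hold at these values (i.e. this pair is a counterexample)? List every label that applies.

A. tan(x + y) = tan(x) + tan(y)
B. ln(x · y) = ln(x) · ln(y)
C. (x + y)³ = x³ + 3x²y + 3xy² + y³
A, B

Evaluating each claim at the given values:
A. LHS = tan(5) ≈ -3.381, RHS = tan(2) + tan(3) ≈ -2.328 → fails here (LHS ≠ RHS)
B. LHS = ln(6) ≈ 1.792, RHS = ln(2)·ln(3) ≈ 0.7615 → fails here (LHS ≠ RHS)
C. LHS = 125, RHS = 125 → holds here (LHS = RHS)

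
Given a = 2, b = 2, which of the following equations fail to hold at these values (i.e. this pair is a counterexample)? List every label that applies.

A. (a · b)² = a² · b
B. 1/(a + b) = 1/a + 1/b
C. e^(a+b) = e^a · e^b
A, B

Evaluating each claim at the given values:
A. LHS = 16, RHS = 8 → fails here (LHS ≠ RHS)
B. LHS = 1/4, RHS = 1 → fails here (LHS ≠ RHS)
C. LHS = e^4 ≈ 54.6, RHS = e^4 ≈ 54.6 → holds here (LHS = RHS)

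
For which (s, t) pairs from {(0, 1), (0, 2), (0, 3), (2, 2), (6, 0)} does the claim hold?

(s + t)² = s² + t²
Testing each pair:
(0, 1): LHS = 1, RHS = 1 → holds
(0, 2): LHS = 4, RHS = 4 → holds
(0, 3): LHS = 9, RHS = 9 → holds
(2, 2): LHS = 16, RHS = 8 → fails
(6, 0): LHS = 36, RHS = 36 → holds

4 of 5 pairs satisfy the claim.

Answer: (0, 1), (0, 2), (0, 3), (6, 0)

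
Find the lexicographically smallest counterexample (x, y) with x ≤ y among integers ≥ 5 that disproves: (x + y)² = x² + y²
(x, y) = (5, 5)

Substituting (5, 5) into the claim:
LHS = (5 + 5)² = 100
RHS = 5² + 5² = 50

Since LHS ≠ RHS, this pair disproves the claim, and no lexicographically smaller pair (x ≤ y, integers ≥ 5) does.

For instance (5, 9) is also a counterexample (LHS = 196, RHS = 106), but it's lexicographically larger.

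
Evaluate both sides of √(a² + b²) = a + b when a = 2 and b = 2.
LHS = √(2² + 2²) = 2·√(2) ≈ 2.828
RHS = 2 + 2 = 4

LHS ≠ RHS (they differ by about 1.172), so the equation does not hold here.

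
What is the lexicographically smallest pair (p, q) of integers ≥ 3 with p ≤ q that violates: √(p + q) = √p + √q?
Substituting (3, 3) into the claim:
LHS = √(3 + 3) = √(6) ≈ 2.449
RHS = √3 + √3 = 2·√(3) ≈ 3.464

Since LHS ≠ RHS, this pair disproves the claim, and no lexicographically smaller pair (p ≤ q, integers ≥ 3) does.

For instance (3, 8) is also a counterexample (LHS = √(11) ≈ 3.317, RHS = √(3) + 2·√(2) ≈ 4.56), but it's lexicographically larger.

Answer: (p, q) = (3, 3)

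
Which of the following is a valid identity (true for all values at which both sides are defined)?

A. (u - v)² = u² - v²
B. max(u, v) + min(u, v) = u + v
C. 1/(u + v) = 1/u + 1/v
A: fails at (3, 5) — LHS = 4, RHS = -16.
B: holds — e.g. at (1, 1), both sides equal 2.
C: fails at (2, 7) — LHS = 1/9, RHS = 9/14.

Answer: B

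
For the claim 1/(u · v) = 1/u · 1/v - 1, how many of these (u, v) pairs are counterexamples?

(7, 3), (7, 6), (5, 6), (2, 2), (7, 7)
Testing each pair:
(7, 3): LHS = 1/21, RHS = -20/21 → counterexample
(7, 6): LHS = 1/42, RHS = -41/42 → counterexample
(5, 6): LHS = 1/30, RHS = -29/30 → counterexample
(2, 2): LHS = 1/4, RHS = -3/4 → counterexample
(7, 7): LHS = 1/49, RHS = -48/49 → counterexample

That makes 5 counterexamples.

Answer: 5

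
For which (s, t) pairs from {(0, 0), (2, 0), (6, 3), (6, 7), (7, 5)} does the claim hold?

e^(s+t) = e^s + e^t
Testing each pair:
(0, 0): LHS = 1, RHS = 2 → fails
(2, 0): LHS = e^2 ≈ 7.389, RHS = 1 + e^2 ≈ 8.389 → fails
(6, 3): LHS = e^9 ≈ 8103, RHS = e^3 + e^6 ≈ 423.5 → fails
(6, 7): LHS = e^13 ≈ 442413.4, RHS = e^6 + e^7 ≈ 1500 → fails
(7, 5): LHS = e^12 ≈ 162754.8, RHS = e^5 + e^7 ≈ 1245 → fails

No pair satisfies the claim.

Answer: None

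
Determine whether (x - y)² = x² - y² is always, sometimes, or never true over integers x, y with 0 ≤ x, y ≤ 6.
Sometimes true

It holds at (x, y) = (2, 2) (both sides equal 0), but fails at (x, y) = (3, 2) (LHS = 1, RHS = 5).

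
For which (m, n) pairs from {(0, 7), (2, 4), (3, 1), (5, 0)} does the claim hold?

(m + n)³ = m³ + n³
Testing each pair:
(0, 7): LHS = 343, RHS = 343 → holds
(2, 4): LHS = 216, RHS = 72 → fails
(3, 1): LHS = 64, RHS = 28 → fails
(5, 0): LHS = 125, RHS = 125 → holds

2 of 4 pairs satisfy the claim.

Answer: (0, 7), (5, 0)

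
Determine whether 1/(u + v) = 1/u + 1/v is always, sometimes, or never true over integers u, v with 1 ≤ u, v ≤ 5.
Never true

The claim fails for every pair in the range. For instance at (u, v) = (1, 1): LHS = 1/2, RHS = 2.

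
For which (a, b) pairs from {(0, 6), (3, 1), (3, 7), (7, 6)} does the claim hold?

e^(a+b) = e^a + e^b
None

Testing each pair:
(0, 6): LHS = e^6 ≈ 403.4, RHS = 1 + e^6 ≈ 404.4 → fails
(3, 1): LHS = e^4 ≈ 54.6, RHS = e + e^3 ≈ 22.8 → fails
(3, 7): LHS = e^10 ≈ 22026.5, RHS = e^3 + e^7 ≈ 1117 → fails
(7, 6): LHS = e^13 ≈ 442413.4, RHS = e^6 + e^7 ≈ 1500 → fails

No pair satisfies the claim.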